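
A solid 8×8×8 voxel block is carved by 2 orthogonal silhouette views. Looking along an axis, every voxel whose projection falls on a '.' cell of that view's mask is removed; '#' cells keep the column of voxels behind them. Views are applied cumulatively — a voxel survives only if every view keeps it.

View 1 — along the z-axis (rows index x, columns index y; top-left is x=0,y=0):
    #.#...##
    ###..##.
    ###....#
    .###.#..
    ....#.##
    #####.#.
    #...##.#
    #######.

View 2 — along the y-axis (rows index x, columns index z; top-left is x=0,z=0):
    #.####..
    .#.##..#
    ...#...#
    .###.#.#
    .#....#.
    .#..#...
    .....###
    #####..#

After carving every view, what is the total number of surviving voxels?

start: 8×8×8 = 512 voxels
[1] z-view keeps 37 columns → grid now 296
[2] y-view keeps 29 columns → grid now 140

|visual hull| = 140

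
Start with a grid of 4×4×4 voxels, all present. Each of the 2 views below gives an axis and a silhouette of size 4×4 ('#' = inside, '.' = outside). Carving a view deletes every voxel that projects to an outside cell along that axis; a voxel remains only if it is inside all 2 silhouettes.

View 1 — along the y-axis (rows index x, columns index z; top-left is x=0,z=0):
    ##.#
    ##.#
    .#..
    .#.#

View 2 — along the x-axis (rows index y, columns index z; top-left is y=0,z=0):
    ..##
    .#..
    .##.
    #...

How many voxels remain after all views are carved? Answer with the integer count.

initial block: 4^3 = 64
step 1: project along y, AND mask (9/16) → |grid| = 36
step 2: project along x, AND mask (6/16) → |grid| = 13

|visual hull| = 13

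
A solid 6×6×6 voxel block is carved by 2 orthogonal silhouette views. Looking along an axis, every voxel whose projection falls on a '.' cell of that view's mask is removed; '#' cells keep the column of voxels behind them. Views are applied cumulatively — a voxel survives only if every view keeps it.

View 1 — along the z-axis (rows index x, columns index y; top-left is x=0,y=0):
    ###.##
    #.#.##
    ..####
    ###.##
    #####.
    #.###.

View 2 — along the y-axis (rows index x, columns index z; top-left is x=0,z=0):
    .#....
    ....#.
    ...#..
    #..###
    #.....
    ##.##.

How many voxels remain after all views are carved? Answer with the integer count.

before carving: 216 voxels (6×6×6)
[1] z-view keeps 27 columns → grid now 162
[2] y-view keeps 12 columns → grid now 54

|visual hull| = 54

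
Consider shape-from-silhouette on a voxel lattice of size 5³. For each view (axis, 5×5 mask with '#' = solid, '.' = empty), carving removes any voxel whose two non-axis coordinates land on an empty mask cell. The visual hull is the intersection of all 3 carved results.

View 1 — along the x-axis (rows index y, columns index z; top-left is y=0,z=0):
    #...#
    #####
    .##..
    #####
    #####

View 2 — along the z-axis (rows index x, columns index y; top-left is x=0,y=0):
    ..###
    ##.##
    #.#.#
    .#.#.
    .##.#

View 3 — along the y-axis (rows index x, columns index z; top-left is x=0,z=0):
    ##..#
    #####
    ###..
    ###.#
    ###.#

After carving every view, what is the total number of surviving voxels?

initial block: 5^3 = 125
step 1: project along x, AND mask (19/25) → |grid| = 95
step 2: project along z, AND mask (15/25) → |grid| = 60
step 3: project along y, AND mask (19/25) → |grid| = 48

|visual hull| = 48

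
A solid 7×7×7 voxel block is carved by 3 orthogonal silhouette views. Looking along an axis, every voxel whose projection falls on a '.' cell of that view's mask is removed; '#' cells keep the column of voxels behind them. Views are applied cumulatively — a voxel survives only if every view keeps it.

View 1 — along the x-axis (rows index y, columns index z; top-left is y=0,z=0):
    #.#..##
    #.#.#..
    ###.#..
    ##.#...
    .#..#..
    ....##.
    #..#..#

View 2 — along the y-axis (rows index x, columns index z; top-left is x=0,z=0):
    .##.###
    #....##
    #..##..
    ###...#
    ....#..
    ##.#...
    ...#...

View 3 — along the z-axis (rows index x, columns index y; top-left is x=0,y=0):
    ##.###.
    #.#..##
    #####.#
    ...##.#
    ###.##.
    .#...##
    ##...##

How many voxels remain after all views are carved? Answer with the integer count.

full grid |V| = 343
step 1: project along x, AND mask (21/49) → |grid| = 147
step 2: project along y, AND mask (20/49) → |grid| = 63
step 3: project along z, AND mask (30/49) → |grid| = 40

remaining voxels: 40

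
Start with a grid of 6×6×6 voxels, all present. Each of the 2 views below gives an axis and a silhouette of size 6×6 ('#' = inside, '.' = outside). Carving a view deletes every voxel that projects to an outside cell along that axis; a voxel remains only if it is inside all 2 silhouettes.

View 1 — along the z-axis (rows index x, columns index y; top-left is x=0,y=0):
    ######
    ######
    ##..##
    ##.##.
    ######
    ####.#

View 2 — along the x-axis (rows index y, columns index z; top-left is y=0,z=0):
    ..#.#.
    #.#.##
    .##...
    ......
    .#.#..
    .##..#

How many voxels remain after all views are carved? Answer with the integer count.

|visual hull| = 69

before carving: 216 voxels (6×6×6)
carve view 1 (along z, XY-mask fill 31/36): 186 voxels remain
carve view 2 (along x, YZ-mask fill 13/36): 69 voxels remain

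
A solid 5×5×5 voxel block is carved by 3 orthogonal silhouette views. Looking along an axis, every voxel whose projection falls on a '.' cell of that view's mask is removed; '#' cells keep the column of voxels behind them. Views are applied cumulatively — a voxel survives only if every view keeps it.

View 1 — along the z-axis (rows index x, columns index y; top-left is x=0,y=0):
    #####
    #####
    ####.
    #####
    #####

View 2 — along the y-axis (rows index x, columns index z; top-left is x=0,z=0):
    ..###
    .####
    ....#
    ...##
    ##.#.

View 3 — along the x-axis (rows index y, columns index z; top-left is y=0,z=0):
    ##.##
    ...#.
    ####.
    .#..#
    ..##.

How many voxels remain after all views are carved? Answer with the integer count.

|visual hull| = 36

start: 5×5×5 = 125 voxels
V1 z: intersect with XY mask (24 set) -- 120 left
V2 y: intersect with XZ mask (13 set) -- 64 left
V3 x: intersect with YZ mask (13 set) -- 36 left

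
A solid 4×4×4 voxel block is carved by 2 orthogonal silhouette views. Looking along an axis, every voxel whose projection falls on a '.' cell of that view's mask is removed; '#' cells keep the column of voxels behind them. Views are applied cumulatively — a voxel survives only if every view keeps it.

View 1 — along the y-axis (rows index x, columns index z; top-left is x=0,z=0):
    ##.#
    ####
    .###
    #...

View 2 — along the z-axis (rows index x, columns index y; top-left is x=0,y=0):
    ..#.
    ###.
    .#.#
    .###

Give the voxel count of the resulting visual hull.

start: 4×4×4 = 64 voxels
[1] y-view keeps 11 columns → grid now 44
[2] z-view keeps 9 columns → grid now 24

24 voxels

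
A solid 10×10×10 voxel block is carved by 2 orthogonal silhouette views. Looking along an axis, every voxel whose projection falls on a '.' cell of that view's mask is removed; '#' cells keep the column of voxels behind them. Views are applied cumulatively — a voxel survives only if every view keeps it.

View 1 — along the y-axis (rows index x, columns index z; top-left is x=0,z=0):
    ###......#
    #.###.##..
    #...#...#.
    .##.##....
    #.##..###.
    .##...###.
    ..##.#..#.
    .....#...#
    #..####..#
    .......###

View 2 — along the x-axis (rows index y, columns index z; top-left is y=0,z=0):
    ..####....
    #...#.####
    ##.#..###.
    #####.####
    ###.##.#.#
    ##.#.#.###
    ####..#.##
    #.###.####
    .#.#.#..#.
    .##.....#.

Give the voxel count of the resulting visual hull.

voxel count = 264

before carving: 1000 voxels (10×10×10)
step 1: project along y, AND mask (43/100) → |grid| = 430
step 2: project along x, AND mask (61/100) → |grid| = 264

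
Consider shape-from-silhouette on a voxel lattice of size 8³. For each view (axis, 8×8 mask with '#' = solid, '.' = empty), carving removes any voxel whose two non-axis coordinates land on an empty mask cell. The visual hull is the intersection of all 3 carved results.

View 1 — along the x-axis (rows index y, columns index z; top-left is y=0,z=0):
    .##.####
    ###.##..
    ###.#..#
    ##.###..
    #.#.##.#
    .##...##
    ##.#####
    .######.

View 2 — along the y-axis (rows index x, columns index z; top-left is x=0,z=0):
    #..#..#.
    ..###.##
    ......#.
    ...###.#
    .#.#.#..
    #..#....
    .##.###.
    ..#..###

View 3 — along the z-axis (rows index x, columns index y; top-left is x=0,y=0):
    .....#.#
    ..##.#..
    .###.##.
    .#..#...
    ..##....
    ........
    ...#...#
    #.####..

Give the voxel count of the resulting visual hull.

before carving: 512 voxels (8×8×8)
[1] x-view keeps 43 columns → grid now 344
[2] y-view keeps 27 columns → grid now 137
[3] z-view keeps 21 columns → grid now 43

voxel count = 43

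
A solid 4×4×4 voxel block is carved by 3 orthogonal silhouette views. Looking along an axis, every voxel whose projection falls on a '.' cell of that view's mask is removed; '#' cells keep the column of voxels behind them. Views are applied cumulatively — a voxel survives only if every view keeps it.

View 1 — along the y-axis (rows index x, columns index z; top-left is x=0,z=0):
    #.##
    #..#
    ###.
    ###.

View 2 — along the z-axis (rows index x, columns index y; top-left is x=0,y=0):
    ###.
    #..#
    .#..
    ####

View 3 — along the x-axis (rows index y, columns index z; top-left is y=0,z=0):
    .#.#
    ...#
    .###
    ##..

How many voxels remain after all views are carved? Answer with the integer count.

before carving: 64 voxels (4×4×4)
step 1: project along y, AND mask (11/16) → |grid| = 44
step 2: project along z, AND mask (10/16) → |grid| = 28
step 3: project along x, AND mask (8/16) → |grid| = 11

voxel count = 11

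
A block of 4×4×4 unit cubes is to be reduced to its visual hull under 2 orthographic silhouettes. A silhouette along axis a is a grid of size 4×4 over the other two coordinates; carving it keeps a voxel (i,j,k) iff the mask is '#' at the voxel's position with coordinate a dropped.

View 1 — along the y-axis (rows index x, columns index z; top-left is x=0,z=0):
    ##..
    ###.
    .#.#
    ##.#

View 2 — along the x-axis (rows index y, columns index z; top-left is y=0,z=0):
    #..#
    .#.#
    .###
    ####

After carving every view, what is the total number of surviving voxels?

initial block: 4^3 = 64
[1] y-view keeps 10 columns → grid now 40
[2] x-view keeps 11 columns → grid now 28

remaining voxels: 28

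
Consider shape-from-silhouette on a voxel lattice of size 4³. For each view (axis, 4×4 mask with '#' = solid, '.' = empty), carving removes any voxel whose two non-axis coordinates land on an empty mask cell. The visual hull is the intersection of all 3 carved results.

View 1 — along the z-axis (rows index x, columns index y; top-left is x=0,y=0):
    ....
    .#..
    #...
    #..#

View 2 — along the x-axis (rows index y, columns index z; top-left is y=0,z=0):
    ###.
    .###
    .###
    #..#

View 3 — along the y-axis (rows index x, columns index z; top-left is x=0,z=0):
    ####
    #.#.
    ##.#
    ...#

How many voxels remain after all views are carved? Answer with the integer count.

remaining voxels: 4

initial block: 4^3 = 64
  1. axis=2 (XY plane), |mask|=4  ⇒  voxels=16
  2. axis=0 (YZ plane), |mask|=11  ⇒  voxels=11
  3. axis=1 (XZ plane), |mask|=10  ⇒  voxels=4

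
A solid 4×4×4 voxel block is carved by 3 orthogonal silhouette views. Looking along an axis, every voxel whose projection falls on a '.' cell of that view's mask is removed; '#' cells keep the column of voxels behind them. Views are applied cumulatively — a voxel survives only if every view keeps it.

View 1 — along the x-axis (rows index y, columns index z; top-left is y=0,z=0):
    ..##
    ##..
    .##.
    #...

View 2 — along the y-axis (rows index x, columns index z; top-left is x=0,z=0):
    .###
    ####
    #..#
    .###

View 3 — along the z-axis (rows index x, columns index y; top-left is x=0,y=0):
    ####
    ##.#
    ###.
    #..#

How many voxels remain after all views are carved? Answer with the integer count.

remaining voxels: 14

full grid |V| = 64
step 1: project along x, AND mask (7/16) → |grid| = 28
step 2: project along y, AND mask (12/16) → |grid| = 20
step 3: project along z, AND mask (12/16) → |grid| = 14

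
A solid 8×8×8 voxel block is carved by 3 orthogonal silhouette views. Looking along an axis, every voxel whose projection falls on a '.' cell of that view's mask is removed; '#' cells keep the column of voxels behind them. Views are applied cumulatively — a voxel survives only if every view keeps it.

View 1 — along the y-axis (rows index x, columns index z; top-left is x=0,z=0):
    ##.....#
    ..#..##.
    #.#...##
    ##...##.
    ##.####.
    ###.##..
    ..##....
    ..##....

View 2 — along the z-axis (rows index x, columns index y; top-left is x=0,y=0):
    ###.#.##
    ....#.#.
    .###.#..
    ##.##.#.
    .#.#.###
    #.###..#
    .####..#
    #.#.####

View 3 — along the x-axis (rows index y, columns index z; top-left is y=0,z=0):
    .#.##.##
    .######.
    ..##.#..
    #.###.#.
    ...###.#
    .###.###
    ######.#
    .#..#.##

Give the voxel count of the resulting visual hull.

|visual hull| = 79

initial block: 8^3 = 512
[1] y-view keeps 29 columns → grid now 232
[2] z-view keeps 38 columns → grid now 137
[3] x-view keeps 40 columns → grid now 79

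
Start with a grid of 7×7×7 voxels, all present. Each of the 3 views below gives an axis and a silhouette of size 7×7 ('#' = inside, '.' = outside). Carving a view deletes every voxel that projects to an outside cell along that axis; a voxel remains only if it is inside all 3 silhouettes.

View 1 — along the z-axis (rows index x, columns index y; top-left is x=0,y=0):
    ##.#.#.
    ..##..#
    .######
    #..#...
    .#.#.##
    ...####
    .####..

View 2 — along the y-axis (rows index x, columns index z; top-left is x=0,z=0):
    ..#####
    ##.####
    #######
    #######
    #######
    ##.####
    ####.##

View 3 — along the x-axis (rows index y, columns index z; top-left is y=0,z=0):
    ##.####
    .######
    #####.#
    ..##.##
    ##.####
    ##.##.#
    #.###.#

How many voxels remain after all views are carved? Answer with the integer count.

start: 7×7×7 = 343 voxels
  1. axis=2 (XY plane), |mask|=27  ⇒  voxels=189
  2. axis=1 (XZ plane), |mask|=44  ⇒  voxels=170
  3. axis=0 (YZ plane), |mask|=38  ⇒  voxels=127

voxel count = 127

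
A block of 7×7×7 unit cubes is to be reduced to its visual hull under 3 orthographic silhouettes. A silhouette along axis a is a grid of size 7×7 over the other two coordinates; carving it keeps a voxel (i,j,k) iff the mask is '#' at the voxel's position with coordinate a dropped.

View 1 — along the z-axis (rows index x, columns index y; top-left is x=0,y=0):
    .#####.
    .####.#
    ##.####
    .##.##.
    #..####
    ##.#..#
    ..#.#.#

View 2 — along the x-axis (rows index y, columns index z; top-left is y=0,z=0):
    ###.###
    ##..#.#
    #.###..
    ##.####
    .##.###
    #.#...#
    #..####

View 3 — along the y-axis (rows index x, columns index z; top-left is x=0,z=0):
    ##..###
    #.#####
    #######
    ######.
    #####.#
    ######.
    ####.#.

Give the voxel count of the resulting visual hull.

remaining voxels: 127

before carving: 343 voxels (7×7×7)
carve view 1 (along z, XY-mask fill 32/49): 224 voxels remain
carve view 2 (along x, YZ-mask fill 33/49): 151 voxels remain
carve view 3 (along y, XZ-mask fill 41/49): 127 voxels remain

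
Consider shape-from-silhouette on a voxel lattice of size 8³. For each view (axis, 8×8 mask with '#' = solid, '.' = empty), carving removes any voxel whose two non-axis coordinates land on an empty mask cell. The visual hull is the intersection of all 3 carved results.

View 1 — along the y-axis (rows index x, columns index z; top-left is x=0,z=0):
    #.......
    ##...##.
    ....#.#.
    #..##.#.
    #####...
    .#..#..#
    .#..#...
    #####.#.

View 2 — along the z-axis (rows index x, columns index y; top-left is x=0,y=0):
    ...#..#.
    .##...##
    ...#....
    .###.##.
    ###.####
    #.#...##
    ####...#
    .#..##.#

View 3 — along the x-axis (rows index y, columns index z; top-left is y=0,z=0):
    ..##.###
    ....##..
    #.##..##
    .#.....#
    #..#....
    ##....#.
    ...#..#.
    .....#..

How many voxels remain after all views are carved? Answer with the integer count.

start: 8×8×8 = 512 voxels
after view 1 [y-axis, 27 of 64 cells solid] → remaining = 216
after view 2 [z-axis, 32 of 64 cells solid] → remaining = 121
after view 3 [x-axis, 22 of 64 cells solid] → remaining = 34

voxel count = 34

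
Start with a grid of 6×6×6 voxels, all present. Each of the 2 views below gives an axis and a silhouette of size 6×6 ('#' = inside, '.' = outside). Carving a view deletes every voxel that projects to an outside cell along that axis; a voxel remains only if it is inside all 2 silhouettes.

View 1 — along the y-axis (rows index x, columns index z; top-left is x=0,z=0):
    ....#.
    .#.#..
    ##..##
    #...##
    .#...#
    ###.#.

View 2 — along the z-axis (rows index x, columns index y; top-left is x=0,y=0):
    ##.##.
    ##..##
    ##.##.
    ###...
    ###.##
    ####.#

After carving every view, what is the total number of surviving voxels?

full grid |V| = 216
  1. axis=1 (XZ plane), |mask|=16  ⇒  voxels=96
  2. axis=2 (XY plane), |mask|=25  ⇒  voxels=67

|visual hull| = 67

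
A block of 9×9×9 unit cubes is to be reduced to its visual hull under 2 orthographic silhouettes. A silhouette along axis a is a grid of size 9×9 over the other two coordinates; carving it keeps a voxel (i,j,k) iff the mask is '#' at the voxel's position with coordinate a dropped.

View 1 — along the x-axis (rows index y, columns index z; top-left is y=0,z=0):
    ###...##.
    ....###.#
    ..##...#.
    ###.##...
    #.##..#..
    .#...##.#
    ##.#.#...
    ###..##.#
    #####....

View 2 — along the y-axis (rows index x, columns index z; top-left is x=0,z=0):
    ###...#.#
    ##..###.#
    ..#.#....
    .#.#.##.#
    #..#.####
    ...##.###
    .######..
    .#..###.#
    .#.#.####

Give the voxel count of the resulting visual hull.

204 voxels

start: 9×9×9 = 729 voxels
after view 1 [x-axis, 40 of 81 cells solid] → remaining = 360
after view 2 [y-axis, 46 of 81 cells solid] → remaining = 204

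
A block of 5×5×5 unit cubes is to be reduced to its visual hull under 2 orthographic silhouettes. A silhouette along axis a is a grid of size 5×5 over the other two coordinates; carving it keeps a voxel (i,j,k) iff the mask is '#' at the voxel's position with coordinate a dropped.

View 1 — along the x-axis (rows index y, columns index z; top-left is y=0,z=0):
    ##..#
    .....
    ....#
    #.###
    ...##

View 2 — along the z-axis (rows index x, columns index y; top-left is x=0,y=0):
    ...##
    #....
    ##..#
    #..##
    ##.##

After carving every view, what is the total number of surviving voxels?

remaining voxels: 32

before carving: 125 voxels (5×5×5)
step 1: project along x, AND mask (10/25) → |grid| = 50
step 2: project along z, AND mask (13/25) → |grid| = 32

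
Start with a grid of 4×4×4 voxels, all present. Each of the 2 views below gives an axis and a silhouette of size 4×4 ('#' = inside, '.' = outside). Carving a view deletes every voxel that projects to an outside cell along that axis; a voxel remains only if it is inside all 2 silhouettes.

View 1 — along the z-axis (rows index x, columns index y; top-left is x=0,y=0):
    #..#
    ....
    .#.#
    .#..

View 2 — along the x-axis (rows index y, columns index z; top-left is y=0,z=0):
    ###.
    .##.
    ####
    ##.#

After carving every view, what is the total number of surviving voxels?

voxel count = 13

full grid |V| = 64
after view 1 [z-axis, 5 of 16 cells solid] → remaining = 20
after view 2 [x-axis, 12 of 16 cells solid] → remaining = 13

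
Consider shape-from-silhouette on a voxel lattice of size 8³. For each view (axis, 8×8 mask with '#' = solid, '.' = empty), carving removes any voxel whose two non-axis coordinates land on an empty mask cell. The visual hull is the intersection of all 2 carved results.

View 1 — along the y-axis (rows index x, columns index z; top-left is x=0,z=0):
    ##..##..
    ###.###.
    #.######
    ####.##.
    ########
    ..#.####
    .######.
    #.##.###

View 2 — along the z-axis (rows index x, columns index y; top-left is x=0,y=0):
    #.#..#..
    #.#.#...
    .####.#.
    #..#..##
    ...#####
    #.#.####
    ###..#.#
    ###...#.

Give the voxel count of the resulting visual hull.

start: 8×8×8 = 512 voxels
  1. axis=1 (XZ plane), |mask|=48  ⇒  voxels=384
  2. axis=2 (XY plane), |mask|=35  ⇒  voxels=213

|visual hull| = 213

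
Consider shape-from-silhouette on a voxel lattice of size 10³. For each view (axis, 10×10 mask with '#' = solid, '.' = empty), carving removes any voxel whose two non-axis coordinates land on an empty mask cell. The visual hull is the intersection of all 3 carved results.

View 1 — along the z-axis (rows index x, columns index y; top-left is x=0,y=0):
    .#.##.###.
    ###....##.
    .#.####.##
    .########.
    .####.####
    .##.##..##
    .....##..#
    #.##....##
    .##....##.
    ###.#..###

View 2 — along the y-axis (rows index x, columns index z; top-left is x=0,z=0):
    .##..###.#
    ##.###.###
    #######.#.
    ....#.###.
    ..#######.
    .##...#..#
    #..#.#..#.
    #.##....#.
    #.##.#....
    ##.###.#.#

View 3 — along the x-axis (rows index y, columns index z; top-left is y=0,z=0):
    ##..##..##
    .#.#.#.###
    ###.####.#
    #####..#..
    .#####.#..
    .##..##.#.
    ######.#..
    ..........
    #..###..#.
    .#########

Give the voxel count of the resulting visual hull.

200 voxels

before carving: 1000 voxels (10×10×10)
  1. axis=2 (XY plane), |mask|=59  ⇒  voxels=590
  2. axis=1 (XZ plane), |mask|=56  ⇒  voxels=341
  3. axis=0 (YZ plane), |mask|=58  ⇒  voxels=200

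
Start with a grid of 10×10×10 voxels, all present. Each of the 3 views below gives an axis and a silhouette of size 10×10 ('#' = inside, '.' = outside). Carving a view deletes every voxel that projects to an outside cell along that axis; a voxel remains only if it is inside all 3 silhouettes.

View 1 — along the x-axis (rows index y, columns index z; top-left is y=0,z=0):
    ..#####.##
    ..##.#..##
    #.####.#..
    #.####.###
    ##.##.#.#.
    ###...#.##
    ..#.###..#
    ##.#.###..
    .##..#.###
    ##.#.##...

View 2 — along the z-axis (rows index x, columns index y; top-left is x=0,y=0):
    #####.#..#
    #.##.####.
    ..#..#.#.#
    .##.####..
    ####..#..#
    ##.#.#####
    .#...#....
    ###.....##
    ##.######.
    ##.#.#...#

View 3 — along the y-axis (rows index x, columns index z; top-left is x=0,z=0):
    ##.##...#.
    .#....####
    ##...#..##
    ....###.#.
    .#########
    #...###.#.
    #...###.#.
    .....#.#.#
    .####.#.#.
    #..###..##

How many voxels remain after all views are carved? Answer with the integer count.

before carving: 1000 voxels (10×10×10)
[1] x-view keeps 60 columns → grid now 600
[2] z-view keeps 58 columns → grid now 347
[3] y-view keeps 53 columns → grid now 190

190 voxels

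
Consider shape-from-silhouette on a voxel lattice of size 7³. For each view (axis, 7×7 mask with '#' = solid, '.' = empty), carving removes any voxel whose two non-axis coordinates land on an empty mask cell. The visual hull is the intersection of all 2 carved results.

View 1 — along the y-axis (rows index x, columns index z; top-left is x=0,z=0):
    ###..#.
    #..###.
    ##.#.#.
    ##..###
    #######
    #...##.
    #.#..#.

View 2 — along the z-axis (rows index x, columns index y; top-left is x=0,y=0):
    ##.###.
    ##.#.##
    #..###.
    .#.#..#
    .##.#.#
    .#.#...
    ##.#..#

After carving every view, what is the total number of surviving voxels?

before carving: 343 voxels (7×7×7)
after view 1 [y-axis, 30 of 49 cells solid] → remaining = 210
after view 2 [z-axis, 27 of 49 cells solid] → remaining = 117

117 voxels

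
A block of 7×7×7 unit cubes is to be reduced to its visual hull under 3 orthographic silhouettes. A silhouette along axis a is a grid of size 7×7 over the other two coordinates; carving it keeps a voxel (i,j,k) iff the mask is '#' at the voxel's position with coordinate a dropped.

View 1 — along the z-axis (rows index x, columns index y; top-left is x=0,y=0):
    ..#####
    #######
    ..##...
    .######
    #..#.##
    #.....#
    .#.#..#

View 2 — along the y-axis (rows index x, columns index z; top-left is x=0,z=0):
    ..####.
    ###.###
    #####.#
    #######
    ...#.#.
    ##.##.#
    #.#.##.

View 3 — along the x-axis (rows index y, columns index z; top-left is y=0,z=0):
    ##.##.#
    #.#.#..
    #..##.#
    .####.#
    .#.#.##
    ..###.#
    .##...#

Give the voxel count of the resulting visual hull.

remaining voxels: 82

start: 7×7×7 = 343 voxels
after view 1 [z-axis, 29 of 49 cells solid] → remaining = 203
after view 2 [y-axis, 34 of 49 cells solid] → remaining = 146
after view 3 [x-axis, 28 of 49 cells solid] → remaining = 82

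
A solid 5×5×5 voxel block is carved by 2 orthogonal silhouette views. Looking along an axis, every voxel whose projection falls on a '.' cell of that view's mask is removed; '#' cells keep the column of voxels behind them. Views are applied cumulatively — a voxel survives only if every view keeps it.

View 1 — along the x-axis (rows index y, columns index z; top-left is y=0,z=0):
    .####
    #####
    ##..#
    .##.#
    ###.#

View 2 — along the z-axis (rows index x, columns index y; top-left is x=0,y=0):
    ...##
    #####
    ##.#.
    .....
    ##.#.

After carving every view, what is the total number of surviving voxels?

remaining voxels: 50

before carving: 125 voxels (5×5×5)
after view 1 [x-axis, 19 of 25 cells solid] → remaining = 95
after view 2 [z-axis, 13 of 25 cells solid] → remaining = 50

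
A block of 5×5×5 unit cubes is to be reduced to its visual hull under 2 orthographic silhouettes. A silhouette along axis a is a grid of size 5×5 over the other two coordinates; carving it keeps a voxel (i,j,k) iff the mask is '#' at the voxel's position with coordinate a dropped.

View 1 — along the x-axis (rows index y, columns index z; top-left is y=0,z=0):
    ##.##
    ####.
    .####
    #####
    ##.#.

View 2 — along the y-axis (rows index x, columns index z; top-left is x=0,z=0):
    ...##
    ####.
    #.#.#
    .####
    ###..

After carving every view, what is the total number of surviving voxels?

initial block: 5^3 = 125
step 1: project along x, AND mask (20/25) → |grid| = 100
step 2: project along y, AND mask (16/25) → |grid| = 63

remaining voxels: 63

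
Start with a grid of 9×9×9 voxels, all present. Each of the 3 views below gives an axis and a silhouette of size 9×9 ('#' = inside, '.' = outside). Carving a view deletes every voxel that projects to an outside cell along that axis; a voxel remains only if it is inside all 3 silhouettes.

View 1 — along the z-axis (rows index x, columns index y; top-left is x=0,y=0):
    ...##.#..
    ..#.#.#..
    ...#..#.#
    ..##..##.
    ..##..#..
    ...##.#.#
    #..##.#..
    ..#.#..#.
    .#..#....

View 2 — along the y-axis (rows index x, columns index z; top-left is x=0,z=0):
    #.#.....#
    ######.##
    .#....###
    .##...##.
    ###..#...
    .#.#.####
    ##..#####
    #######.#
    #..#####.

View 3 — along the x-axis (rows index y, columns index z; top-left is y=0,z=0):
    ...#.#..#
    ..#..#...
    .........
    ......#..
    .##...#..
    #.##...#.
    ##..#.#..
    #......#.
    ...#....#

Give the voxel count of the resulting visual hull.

before carving: 729 voxels (9×9×9)
step 1: project along z, AND mask (29/81) → |grid| = 261
step 2: project along y, AND mask (50/81) → |grid| = 161
step 3: project along x, AND mask (21/81) → |grid| = 39

39 voxels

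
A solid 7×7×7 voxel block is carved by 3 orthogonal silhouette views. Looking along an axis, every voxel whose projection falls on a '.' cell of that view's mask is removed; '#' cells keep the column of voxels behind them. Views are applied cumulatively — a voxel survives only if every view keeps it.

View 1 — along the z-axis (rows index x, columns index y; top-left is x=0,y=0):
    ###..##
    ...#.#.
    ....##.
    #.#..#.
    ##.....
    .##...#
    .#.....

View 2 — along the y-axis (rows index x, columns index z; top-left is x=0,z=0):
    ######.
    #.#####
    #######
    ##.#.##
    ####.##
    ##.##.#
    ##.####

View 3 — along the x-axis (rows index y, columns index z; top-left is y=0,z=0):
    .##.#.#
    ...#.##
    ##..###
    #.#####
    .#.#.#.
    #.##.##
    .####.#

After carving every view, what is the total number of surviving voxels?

full grid |V| = 343
V1 z: intersect with XY mask (18 set) -- 126 left
V2 y: intersect with XZ mask (41 set) -- 104 left
V3 x: intersect with YZ mask (31 set) -- 65 left

65 voxels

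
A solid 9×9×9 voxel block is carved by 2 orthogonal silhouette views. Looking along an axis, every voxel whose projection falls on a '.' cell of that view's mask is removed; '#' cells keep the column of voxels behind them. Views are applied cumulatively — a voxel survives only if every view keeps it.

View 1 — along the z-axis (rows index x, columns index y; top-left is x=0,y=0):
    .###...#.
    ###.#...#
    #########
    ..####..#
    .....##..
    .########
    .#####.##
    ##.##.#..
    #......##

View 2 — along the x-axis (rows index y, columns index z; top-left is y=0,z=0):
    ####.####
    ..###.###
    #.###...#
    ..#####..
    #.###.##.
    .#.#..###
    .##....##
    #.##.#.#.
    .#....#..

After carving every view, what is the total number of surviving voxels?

before carving: 729 voxels (9×9×9)
after view 1 [z-axis, 48 of 81 cells solid] → remaining = 432
after view 2 [x-axis, 46 of 81 cells solid] → remaining = 242

|visual hull| = 242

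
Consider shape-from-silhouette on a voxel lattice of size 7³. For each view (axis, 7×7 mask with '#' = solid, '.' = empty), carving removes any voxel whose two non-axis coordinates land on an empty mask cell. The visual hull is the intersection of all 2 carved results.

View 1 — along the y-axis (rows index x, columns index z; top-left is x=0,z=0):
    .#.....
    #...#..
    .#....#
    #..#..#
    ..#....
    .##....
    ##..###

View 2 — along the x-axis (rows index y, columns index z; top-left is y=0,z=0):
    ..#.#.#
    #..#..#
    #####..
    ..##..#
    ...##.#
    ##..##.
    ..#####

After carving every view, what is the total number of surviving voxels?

full grid |V| = 343
carve view 1 (along y, XZ-mask fill 16/49): 112 voxels remain
carve view 2 (along x, YZ-mask fill 26/49): 57 voxels remain

voxel count = 57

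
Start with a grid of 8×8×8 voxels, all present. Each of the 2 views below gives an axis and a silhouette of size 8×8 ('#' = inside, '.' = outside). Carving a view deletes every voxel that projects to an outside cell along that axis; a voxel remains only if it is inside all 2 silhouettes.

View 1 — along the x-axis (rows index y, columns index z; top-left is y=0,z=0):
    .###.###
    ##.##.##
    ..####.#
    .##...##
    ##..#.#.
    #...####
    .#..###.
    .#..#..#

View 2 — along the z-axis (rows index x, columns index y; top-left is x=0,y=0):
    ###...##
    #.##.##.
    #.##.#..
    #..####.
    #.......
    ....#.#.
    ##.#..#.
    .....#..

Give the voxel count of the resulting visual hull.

full grid |V| = 512
[1] x-view keeps 37 columns → grid now 296
[2] z-view keeps 27 columns → grid now 130

|visual hull| = 130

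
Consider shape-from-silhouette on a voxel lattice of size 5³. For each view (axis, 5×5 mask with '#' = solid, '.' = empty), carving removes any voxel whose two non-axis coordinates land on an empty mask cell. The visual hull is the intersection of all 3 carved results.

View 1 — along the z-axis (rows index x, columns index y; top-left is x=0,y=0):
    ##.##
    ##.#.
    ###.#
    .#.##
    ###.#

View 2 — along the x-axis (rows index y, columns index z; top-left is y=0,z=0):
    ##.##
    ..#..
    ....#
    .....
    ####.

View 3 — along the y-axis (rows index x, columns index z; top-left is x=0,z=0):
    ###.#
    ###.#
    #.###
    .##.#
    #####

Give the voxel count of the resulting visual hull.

remaining voxels: 32

initial block: 5^3 = 125
after view 1 [z-axis, 18 of 25 cells solid] → remaining = 90
after view 2 [x-axis, 10 of 25 cells solid] → remaining = 39
after view 3 [y-axis, 20 of 25 cells solid] → remaining = 32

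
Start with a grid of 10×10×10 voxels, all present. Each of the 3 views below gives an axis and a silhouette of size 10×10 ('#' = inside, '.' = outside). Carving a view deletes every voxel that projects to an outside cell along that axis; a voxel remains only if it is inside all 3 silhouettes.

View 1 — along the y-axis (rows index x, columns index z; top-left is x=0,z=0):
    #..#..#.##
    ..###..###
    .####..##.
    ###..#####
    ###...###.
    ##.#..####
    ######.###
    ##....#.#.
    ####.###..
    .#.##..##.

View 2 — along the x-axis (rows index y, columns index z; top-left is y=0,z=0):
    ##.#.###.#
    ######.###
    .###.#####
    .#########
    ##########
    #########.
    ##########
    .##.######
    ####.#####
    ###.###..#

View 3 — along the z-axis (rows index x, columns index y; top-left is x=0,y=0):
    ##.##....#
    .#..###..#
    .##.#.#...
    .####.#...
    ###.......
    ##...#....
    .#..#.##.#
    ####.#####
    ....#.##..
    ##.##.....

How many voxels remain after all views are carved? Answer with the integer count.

remaining voxels: 245

initial block: 10^3 = 1000
after view 1 [y-axis, 63 of 100 cells solid] → remaining = 630
after view 2 [x-axis, 86 of 100 cells solid] → remaining = 540
after view 3 [z-axis, 46 of 100 cells solid] → remaining = 245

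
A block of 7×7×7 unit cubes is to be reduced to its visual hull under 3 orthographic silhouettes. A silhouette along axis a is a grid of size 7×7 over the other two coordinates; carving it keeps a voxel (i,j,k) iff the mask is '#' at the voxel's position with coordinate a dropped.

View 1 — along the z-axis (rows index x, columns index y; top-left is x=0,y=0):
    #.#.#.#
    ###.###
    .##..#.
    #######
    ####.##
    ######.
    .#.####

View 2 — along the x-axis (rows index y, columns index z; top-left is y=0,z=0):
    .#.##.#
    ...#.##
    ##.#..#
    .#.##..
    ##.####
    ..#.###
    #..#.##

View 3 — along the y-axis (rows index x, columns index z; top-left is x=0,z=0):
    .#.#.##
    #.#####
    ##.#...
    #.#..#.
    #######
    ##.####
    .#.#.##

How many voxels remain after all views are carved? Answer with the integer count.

full grid |V| = 343
after view 1 [z-axis, 37 of 49 cells solid] → remaining = 259
after view 2 [x-axis, 28 of 49 cells solid] → remaining = 148
after view 3 [y-axis, 33 of 49 cells solid] → remaining = 106

106 voxels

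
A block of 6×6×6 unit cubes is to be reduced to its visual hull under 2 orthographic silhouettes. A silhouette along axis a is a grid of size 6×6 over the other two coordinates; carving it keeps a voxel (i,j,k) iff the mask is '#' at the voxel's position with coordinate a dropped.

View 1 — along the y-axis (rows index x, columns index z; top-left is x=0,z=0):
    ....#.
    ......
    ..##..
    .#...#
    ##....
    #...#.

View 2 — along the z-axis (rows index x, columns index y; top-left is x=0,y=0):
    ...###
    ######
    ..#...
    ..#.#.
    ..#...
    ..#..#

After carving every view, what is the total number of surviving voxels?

initial block: 6^3 = 216
carve view 1 (along y, XZ-mask fill 9/36): 54 voxels remain
carve view 2 (along z, XY-mask fill 15/36): 15 voxels remain

15 voxels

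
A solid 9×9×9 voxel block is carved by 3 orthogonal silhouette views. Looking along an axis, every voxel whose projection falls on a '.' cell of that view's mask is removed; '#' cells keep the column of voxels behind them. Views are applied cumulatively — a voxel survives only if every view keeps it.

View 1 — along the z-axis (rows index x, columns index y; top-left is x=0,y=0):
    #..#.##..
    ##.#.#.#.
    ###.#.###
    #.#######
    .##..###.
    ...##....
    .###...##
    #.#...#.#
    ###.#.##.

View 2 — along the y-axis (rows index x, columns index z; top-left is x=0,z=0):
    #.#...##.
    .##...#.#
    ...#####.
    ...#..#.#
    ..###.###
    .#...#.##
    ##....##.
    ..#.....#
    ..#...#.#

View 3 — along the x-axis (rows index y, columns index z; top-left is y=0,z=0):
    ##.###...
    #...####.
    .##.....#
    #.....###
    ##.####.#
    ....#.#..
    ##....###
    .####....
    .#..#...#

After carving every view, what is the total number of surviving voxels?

82 voxels

start: 9×9×9 = 729 voxels
V1 z: intersect with XY mask (46 set) -- 414 left
V2 y: intersect with XZ mask (35 set) -- 179 left
V3 x: intersect with YZ mask (38 set) -- 82 left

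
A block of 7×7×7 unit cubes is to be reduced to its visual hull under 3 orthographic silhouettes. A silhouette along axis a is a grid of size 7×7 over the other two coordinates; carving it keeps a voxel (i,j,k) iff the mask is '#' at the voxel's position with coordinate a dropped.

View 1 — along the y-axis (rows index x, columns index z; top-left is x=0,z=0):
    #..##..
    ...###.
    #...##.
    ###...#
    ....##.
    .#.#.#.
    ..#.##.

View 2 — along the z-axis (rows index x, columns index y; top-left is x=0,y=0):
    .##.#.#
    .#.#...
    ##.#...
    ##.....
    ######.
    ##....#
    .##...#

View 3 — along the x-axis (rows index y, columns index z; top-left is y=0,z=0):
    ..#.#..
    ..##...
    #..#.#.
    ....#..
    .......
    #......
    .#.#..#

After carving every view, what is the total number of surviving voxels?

before carving: 343 voxels (7×7×7)
  1. axis=1 (XZ plane), |mask|=21  ⇒  voxels=147
  2. axis=2 (XY plane), |mask|=23  ⇒  voxels=65
  3. axis=0 (YZ plane), |mask|=12  ⇒  voxels=18

voxel count = 18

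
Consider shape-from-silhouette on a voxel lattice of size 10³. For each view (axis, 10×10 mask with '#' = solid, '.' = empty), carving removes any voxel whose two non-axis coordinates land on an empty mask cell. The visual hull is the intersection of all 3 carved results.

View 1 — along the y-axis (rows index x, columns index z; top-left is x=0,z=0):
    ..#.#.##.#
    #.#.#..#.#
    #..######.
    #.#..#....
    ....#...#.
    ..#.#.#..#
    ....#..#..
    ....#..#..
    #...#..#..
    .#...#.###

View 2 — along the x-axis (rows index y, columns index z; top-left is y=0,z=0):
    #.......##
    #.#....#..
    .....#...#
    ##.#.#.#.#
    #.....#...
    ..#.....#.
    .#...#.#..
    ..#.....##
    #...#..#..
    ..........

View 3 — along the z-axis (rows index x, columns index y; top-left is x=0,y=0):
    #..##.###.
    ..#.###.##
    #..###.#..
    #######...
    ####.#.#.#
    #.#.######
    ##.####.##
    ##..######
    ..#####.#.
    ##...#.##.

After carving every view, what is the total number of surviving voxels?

68 voxels

before carving: 1000 voxels (10×10×10)
after view 1 [y-axis, 38 of 100 cells solid] → remaining = 380
after view 2 [x-axis, 27 of 100 cells solid] → remaining = 108
after view 3 [z-axis, 66 of 100 cells solid] → remaining = 68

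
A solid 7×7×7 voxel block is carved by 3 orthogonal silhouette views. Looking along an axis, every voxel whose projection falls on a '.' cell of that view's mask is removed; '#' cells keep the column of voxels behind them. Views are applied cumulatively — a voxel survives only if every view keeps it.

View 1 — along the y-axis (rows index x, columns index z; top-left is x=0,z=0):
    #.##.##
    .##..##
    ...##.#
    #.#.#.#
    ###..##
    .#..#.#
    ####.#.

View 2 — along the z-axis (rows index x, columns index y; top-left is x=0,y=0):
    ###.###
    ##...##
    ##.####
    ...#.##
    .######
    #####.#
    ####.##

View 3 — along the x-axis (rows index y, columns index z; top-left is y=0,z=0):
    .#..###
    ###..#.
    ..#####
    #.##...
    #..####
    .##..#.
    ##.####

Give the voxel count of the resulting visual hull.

remaining voxels: 95

before carving: 343 voxels (7×7×7)
step 1: project along y, AND mask (29/49) → |grid| = 203
step 2: project along z, AND mask (37/49) → |grid| = 154
step 3: project along x, AND mask (30/49) → |grid| = 95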